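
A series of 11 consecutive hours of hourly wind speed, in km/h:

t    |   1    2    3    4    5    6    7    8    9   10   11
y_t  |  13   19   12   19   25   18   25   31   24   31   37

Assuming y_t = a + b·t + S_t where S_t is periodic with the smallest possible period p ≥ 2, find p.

3

First differences y_{t+1} − y_t: 6, -7, 7, 6, -7, 7, 6, -7, …
The difference pattern repeats every 3 terms and not for any smaller step, so p = 3.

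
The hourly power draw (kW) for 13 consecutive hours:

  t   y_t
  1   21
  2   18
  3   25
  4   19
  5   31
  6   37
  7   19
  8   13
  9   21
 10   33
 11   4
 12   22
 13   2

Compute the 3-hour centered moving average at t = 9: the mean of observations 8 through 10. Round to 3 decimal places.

Sum of periods 8–10: 13 + 21 + 33 = 67
Divide by 3: 67 / 3 = 22.333

22.333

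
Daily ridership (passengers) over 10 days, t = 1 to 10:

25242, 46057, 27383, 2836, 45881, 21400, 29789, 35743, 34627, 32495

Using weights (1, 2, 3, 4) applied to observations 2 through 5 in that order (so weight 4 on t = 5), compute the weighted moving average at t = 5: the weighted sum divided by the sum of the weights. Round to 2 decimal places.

29285.50

Weighted sum: 1·46057 + 2·27383 + 3·2836 + 4·45881 = 46057 + 54766 + 8508 + 183524 = 292855
Weight total: 1 + 2 + 3 + 4 = 10
WMA = 292855 / 10 = 29285.50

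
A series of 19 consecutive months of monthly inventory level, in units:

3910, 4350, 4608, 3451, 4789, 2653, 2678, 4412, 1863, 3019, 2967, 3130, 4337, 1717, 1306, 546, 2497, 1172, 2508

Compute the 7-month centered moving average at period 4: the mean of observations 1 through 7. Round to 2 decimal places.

Sum of periods 1–7: 3910 + 4350 + 4608 + 3451 + 4789 + 2653 + 2678 = 26439
Divide by 7: 26439 / 7 = 3777.00

3777.00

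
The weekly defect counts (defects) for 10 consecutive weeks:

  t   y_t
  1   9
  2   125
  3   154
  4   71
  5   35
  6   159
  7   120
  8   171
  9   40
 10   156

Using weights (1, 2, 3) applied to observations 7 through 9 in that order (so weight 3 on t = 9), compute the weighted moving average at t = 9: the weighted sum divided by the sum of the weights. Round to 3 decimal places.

97.000

Weighted sum: 1·120 + 2·171 + 3·40 = 120 + 342 + 120 = 582
Weight total: 1 + 2 + 3 = 6
WMA = 582 / 6 = 97.000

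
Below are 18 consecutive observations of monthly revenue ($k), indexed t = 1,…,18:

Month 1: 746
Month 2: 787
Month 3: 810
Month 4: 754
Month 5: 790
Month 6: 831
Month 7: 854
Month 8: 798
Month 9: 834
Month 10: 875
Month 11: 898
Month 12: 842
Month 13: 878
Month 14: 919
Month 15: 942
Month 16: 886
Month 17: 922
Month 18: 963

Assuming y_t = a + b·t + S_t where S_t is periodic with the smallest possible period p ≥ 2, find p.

First differences y_{t+1} − y_t: 41, 23, -56, 36, 41, 23, -56, 36, 41, 23, …
The difference pattern repeats every 4 terms and not for any smaller step, so p = 4.

4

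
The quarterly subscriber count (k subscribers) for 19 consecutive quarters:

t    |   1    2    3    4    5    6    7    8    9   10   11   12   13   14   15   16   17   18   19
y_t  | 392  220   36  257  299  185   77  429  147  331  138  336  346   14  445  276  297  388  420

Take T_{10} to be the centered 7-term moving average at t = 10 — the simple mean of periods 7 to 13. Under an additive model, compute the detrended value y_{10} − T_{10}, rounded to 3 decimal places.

Trend T_10 = (77 + 429 + 147 + 331 + 138 + 336 + 346) / 7 = 1804/7 = 257.71429
Detrended value: 331 − 257.71429 = 73.286

73.286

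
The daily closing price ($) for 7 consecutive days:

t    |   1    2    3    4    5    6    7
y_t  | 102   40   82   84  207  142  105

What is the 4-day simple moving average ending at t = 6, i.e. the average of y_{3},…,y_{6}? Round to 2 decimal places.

Sum of periods 3–6: 82 + 84 + 207 + 142 = 515
Divide by 4: 515 / 4 = 128.75

128.75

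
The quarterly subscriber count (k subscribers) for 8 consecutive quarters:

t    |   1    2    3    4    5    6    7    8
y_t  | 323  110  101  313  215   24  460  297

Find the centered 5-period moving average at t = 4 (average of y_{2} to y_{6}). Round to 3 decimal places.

152.600

Sum of periods 2–6: 110 + 101 + 313 + 215 + 24 = 763
Divide by 5: 763 / 5 = 152.600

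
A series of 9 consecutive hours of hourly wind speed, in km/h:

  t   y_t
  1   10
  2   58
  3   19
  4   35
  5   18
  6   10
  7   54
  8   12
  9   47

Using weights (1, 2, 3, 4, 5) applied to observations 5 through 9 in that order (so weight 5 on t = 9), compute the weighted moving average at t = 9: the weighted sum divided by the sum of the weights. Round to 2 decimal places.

32.20

Weighted sum: 1·18 + 2·10 + 3·54 + 4·12 + 5·47 = 18 + 20 + 162 + 48 + 235 = 483
Weight total: 1 + 2 + 3 + 4 + 5 = 15
WMA = 483 / 15 = 32.20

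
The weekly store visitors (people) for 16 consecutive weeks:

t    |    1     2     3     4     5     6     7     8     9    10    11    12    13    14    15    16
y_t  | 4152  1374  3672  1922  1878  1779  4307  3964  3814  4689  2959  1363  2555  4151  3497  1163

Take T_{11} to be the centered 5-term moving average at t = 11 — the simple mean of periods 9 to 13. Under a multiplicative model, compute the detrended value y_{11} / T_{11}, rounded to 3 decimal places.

0.962

Trend T_11 = (3814 + 4689 + 2959 + 1363 + 2555) / 5 = 15380/5 = 3076.00000
Ratio to trend: 2959 / 3076.00000 = 0.962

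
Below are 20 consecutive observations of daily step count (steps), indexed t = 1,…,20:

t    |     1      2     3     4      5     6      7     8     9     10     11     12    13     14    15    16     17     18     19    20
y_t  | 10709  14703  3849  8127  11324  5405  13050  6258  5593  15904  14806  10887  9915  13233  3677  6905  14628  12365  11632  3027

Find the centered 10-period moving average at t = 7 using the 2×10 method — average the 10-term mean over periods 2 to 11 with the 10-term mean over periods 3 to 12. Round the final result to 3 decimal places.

9711.100

Sum over 2–11: 14703 + 3849 + 8127 + 11324 + 5405 + 13050 + 6258 + 5593 + 15904 + 14806 = 99019
Sum over 3–12: 3849 + 8127 + 11324 + 5405 + 13050 + 6258 + 5593 + 15904 + 14806 + 10887 = 95203
CMA at t=7 = (99019 + 95203) / (2·10) = 194222 / 20 = 9711.100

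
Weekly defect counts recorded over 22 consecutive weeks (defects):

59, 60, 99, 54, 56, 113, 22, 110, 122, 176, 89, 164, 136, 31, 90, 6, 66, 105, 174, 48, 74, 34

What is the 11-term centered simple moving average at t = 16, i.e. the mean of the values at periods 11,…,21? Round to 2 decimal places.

Sum of periods 11–21: 89 + 164 + 136 + 31 + 90 + 6 + 66 + 105 + 174 + 48 + 74 = 983
Divide by 11: 983 / 11 = 89.36

89.36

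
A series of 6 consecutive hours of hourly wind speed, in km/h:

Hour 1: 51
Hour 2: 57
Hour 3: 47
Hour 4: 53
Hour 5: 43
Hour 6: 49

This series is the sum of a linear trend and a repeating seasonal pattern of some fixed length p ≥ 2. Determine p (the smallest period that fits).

2

First differences y_{t+1} − y_t: 6, -10, 6, -10, 6, …
The difference pattern repeats every 2 terms and not for any smaller step, so p = 2.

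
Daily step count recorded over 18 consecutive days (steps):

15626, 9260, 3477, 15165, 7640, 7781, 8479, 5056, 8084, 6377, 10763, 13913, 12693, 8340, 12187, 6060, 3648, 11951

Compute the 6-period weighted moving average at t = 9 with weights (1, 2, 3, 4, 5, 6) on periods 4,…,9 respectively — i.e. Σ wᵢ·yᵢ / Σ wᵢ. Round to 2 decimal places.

7689.90

Weighted sum: 1·15165 + 2·7640 + 3·7781 + 4·8479 + 5·5056 + 6·8084 = 15165 + 15280 + 23343 + 33916 + 25280 + 48504 = 161488
Weight total: 1 + 2 + 3 + 4 + 5 + 6 = 21
WMA = 161488 / 21 = 7689.90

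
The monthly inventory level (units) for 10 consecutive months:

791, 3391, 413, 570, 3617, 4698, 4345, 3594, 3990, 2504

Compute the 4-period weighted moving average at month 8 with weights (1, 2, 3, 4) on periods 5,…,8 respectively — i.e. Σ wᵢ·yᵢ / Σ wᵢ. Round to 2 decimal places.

Weighted sum: 1·3617 + 2·4698 + 3·4345 + 4·3594 = 3617 + 9396 + 13035 + 14376 = 40424
Weight total: 1 + 2 + 3 + 4 = 10
WMA = 40424 / 10 = 4042.40

4042.40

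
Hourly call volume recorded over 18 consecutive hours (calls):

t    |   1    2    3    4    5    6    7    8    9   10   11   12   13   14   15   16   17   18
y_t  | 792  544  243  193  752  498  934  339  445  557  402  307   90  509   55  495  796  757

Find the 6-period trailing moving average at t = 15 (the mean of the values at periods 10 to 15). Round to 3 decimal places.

320.000

Sum of periods 10–15: 557 + 402 + 307 + 90 + 509 + 55 = 1920
Divide by 6: 1920 / 6 = 320.000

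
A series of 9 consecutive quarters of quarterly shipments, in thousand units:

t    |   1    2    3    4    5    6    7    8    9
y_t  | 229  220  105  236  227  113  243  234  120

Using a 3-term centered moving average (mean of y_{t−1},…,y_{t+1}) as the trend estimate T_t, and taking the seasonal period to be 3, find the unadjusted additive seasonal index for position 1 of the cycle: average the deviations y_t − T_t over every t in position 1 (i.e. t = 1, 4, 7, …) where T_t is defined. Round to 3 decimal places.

Season position 1 occurs at t = 4, 7 (where T_t is defined).
t=4: T_4 = 189.33333; y_4 − T_4 = 236 − 189.33333 = 46.66667
t=7: T_7 = 196.66667; y_7 − T_7 = 243 − 196.66667 = 46.33333
Mean deviation: (46.66667 + 46.33333) / 2 = 46.500

46.500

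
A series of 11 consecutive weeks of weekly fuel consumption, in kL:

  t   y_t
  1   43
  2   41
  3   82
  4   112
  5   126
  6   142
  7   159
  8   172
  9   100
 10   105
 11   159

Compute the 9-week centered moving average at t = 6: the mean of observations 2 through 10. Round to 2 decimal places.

115.44

Sum of periods 2–10: 41 + 82 + 112 + 126 + 142 + 159 + 172 + 100 + 105 = 1039
Divide by 9: 1039 / 9 = 115.44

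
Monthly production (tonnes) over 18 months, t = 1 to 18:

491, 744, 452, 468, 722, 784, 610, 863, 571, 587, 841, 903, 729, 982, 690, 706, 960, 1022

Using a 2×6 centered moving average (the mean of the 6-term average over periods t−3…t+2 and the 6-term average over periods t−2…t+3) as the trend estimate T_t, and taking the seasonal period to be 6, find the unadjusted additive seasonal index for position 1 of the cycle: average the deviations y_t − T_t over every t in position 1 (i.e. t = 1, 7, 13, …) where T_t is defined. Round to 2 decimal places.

-69.58

Season position 1 occurs at t = 7, 13 (where T_t is defined).
t=7: T_7 = 679.5833; y_7 − T_7 = 610 − 679.5833 = -69.5833
t=13: T_13 = 798.5833; y_13 − T_13 = 729 − 798.5833 = -69.5833
Mean deviation: (-69.5833 + -69.5833) / 2 = -69.58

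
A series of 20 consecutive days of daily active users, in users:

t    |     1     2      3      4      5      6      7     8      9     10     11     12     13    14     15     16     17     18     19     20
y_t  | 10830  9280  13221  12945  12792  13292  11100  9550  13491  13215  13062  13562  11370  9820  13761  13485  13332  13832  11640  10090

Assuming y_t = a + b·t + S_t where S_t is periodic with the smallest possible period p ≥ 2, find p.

6

First differences y_{t+1} − y_t: -1550, 3941, -276, -153, 500, -2192, -1550, 3941, -276, -153, 500, -2192, -1550, 3941, …
The difference pattern repeats every 6 terms and not for any smaller step, so p = 6.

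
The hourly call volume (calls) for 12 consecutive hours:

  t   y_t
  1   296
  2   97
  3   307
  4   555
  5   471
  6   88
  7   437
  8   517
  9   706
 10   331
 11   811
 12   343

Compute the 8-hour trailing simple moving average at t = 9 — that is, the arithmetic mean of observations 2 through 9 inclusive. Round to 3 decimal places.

397.250

Sum of periods 2–9: 97 + 307 + 555 + 471 + 88 + 437 + 517 + 706 = 3178
Divide by 8: 3178 / 8 = 397.250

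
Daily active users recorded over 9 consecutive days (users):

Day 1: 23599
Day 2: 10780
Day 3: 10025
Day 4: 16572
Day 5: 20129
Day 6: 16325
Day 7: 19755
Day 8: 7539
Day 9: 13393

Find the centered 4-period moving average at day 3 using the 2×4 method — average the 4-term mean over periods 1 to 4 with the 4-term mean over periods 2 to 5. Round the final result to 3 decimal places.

Sum over 1–4: 23599 + 10780 + 10025 + 16572 = 60976
Sum over 2–5: 10780 + 10025 + 16572 + 20129 = 57506
CMA at t=3 = (60976 + 57506) / (2·4) = 118482 / 8 = 14810.250

14810.250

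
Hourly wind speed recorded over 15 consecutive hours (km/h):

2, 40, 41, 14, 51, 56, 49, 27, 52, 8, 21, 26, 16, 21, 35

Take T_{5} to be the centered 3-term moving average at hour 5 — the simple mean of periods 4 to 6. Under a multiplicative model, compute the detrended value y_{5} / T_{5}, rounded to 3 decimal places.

Trend T_5 = (14 + 51 + 56) / 3 = 121/3 = 40.33333
Ratio to trend: 51 / 40.33333 = 1.264

1.264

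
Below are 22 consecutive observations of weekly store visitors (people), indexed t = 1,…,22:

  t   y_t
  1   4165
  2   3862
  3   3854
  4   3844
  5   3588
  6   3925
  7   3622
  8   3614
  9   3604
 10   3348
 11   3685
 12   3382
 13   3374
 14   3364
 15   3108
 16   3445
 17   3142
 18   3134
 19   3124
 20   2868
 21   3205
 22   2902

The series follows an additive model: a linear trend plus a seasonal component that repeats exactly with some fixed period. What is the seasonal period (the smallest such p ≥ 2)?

First differences y_{t+1} − y_t: -303, -8, -10, -256, 337, -303, -8, -10, -256, 337, -303, -8, …
The difference pattern repeats every 5 terms and not for any smaller step, so p = 5.

5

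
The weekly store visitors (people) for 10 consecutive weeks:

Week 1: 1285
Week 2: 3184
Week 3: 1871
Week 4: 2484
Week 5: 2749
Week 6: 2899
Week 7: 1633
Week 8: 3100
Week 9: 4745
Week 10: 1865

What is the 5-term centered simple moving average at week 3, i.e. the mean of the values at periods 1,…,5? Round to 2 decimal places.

Sum of periods 1–5: 1285 + 3184 + 1871 + 2484 + 2749 = 11573
Divide by 5: 11573 / 5 = 2314.60

2314.60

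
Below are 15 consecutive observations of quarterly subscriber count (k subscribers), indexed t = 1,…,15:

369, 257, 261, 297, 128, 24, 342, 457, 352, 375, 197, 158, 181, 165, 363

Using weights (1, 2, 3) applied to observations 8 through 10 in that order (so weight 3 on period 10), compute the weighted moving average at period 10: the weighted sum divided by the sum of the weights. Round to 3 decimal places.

Weighted sum: 1·457 + 2·352 + 3·375 = 457 + 704 + 1125 = 2286
Weight total: 1 + 2 + 3 = 6
WMA = 2286 / 6 = 381.000

381.000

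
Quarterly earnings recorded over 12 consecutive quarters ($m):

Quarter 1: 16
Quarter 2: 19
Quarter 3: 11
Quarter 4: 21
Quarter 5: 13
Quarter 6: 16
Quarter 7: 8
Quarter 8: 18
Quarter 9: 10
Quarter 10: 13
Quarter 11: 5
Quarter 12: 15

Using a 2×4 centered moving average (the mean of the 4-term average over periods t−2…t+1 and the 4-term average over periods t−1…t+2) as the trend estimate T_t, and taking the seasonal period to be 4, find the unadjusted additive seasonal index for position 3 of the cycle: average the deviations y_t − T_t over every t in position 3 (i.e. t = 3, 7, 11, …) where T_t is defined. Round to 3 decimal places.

-5.375

Season position 3 occurs at t = 3, 7 (where T_t is defined).
t=3: T_3 = 16.37500; y_3 − T_3 = 11 − 16.37500 = -5.37500
t=7: T_7 = 13.37500; y_7 − T_7 = 8 − 13.37500 = -5.37500
Mean deviation: (-5.37500 + -5.37500) / 2 = -5.375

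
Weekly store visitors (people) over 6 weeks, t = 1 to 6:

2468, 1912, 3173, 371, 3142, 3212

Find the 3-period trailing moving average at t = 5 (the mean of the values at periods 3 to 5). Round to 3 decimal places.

Sum of periods 3–5: 3173 + 371 + 3142 = 6686
Divide by 3: 6686 / 3 = 2228.667

2228.667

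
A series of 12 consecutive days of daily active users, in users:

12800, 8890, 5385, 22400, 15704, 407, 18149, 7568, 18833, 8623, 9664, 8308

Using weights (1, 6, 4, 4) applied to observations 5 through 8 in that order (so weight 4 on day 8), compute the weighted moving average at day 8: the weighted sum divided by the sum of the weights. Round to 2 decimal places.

8067.60

Weighted sum: 1·15704 + 6·407 + 4·18149 + 4·7568 = 15704 + 2442 + 72596 + 30272 = 121014
Weight total: 1 + 6 + 4 + 4 = 15
WMA = 121014 / 15 = 8067.60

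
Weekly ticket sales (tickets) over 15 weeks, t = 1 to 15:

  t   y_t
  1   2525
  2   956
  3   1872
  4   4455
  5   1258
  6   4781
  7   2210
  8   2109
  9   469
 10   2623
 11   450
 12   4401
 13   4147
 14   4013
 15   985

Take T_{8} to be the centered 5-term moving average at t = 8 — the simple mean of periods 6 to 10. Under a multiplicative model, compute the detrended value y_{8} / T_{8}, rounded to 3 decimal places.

Trend T_8 = (4781 + 2210 + 2109 + 469 + 2623) / 5 = 12192/5 = 2438.40000
Ratio to trend: 2109 / 2438.40000 = 0.865

0.865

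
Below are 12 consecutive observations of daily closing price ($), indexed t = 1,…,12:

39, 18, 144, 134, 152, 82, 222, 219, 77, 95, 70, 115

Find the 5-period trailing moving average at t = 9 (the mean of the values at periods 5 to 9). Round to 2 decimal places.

150.40

Sum of periods 5–9: 152 + 82 + 222 + 219 + 77 = 752
Divide by 5: 752 / 5 = 150.40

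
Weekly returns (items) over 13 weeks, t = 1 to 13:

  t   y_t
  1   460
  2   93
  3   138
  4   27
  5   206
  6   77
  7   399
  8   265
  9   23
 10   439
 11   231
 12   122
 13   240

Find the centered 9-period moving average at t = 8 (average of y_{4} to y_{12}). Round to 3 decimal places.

198.778

Sum of periods 4–12: 27 + 206 + 77 + 399 + 265 + 23 + 439 + 231 + 122 = 1789
Divide by 9: 1789 / 9 = 198.778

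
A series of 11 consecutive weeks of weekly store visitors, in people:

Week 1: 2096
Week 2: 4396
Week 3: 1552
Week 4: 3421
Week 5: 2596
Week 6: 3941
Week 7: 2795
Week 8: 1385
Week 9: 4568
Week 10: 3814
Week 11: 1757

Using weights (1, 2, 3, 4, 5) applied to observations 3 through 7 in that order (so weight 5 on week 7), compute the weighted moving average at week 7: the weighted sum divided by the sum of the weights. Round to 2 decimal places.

3061.40

Weighted sum: 1·1552 + 2·3421 + 3·2596 + 4·3941 + 5·2795 = 1552 + 6842 + 7788 + 15764 + 13975 = 45921
Weight total: 1 + 2 + 3 + 4 + 5 = 15
WMA = 45921 / 15 = 3061.40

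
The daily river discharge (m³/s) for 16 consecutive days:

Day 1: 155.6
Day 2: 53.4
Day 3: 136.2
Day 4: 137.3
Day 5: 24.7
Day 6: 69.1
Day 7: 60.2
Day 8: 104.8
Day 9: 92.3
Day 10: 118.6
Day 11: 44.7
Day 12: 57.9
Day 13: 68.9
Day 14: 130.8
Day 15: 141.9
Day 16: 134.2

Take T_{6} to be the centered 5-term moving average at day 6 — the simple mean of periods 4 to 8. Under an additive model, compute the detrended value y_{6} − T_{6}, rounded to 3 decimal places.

Trend T_6 = (137.3 + 24.7 + 69.1 + 60.2 + 104.8) / 5 = 396.1/5 = 79.22000
Detrended value: 69.1 − 79.22000 = -10.120

-10.120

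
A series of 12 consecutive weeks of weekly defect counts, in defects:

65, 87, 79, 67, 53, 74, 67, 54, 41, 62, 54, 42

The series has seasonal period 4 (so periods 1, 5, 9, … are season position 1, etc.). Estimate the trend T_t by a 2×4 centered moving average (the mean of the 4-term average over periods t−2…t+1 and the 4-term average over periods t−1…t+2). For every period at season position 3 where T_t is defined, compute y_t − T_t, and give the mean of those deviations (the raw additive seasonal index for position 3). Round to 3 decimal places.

6.250

Season position 3 occurs at t = 3, 7 (where T_t is defined).
t=3: T_3 = 73.00000; y_3 − T_3 = 79 − 73.00000 = 6.00000
t=7: T_7 = 60.50000; y_7 − T_7 = 67 − 60.50000 = 6.50000
Mean deviation: (6.00000 + 6.50000) / 2 = 6.250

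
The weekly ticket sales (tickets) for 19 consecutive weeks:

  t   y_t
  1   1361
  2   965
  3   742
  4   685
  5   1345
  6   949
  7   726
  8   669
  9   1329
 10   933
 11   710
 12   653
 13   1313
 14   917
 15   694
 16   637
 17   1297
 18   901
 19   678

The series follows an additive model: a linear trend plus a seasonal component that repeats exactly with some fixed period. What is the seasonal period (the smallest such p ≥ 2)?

4

First differences y_{t+1} − y_t: -396, -223, -57, 660, -396, -223, -57, 660, -396, -223, …
The difference pattern repeats every 4 terms and not for any smaller step, so p = 4.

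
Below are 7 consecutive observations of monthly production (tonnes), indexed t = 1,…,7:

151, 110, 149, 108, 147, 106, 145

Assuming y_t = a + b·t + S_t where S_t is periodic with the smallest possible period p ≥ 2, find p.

2

First differences y_{t+1} − y_t: -41, 39, -41, 39, -41, 39, …
The difference pattern repeats every 2 terms and not for any smaller step, so p = 2.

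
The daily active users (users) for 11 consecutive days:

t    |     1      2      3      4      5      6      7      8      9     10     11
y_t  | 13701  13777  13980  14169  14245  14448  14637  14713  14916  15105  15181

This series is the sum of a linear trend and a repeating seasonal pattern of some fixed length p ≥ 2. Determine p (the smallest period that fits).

First differences y_{t+1} − y_t: 76, 203, 189, 76, 203, 189, 76, 203, …
The difference pattern repeats every 3 terms and not for any smaller step, so p = 3.

3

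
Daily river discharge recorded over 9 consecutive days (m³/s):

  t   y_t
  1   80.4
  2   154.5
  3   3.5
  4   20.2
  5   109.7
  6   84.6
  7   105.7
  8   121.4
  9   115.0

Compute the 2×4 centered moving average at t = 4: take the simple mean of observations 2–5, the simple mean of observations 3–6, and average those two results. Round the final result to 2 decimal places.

63.24

Sum over 2–5: 154.5 + 3.5 + 20.2 + 109.7 = 287.9
Sum over 3–6: 3.5 + 20.2 + 109.7 + 84.6 = 218.0
CMA at t=4 = (287.9 + 218.0) / (2·4) = 505.9 / 8 = 63.24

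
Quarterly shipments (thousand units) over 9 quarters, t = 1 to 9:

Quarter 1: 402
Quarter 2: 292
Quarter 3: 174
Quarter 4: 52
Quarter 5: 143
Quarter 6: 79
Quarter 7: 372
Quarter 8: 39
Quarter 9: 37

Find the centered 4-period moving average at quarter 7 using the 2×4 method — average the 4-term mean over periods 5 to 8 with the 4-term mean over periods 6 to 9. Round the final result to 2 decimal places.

145.00

Sum over 5–8: 143 + 79 + 372 + 39 = 633
Sum over 6–9: 79 + 372 + 39 + 37 = 527
CMA at t=7 = (633 + 527) / (2·4) = 1160 / 8 = 145.00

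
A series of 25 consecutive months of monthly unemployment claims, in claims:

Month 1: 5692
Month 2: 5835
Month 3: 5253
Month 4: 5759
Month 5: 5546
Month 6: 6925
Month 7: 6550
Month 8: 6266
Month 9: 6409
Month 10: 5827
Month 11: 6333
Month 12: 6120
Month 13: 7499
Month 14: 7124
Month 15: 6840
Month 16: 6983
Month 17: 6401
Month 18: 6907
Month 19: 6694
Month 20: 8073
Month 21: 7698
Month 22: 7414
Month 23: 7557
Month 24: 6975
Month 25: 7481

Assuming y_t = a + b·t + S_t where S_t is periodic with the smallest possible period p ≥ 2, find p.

7

First differences y_{t+1} − y_t: 143, -582, 506, -213, 1379, -375, -284, 143, -582, 506, -213, 1379, -375, -284, 143, -582, …
The difference pattern repeats every 7 terms and not for any smaller step, so p = 7.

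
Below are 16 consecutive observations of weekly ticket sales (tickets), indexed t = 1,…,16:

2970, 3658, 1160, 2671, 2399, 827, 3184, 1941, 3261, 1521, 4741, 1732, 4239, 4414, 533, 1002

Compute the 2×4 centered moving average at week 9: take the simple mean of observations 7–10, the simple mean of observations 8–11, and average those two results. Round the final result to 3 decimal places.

2671.375

Sum over 7–10: 3184 + 1941 + 3261 + 1521 = 9907
Sum over 8–11: 1941 + 3261 + 1521 + 4741 = 11464
CMA at t=9 = (9907 + 11464) / (2·4) = 21371 / 8 = 2671.375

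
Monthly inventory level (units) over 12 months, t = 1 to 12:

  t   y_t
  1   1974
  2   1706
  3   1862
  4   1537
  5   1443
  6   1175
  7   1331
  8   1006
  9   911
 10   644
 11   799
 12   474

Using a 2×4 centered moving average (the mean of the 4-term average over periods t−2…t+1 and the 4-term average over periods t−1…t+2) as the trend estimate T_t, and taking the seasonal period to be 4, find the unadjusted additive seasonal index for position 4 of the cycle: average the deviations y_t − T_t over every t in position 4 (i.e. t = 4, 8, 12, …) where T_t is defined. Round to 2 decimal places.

Season position 4 occurs at t = 4, 8 (where T_t is defined).
t=4: T_4 = 1570.6250; y_4 − T_4 = 1537 − 1570.6250 = -33.6250
t=8: T_8 = 1039.3750; y_8 − T_8 = 1006 − 1039.3750 = -33.3750
Mean deviation: (-33.6250 + -33.3750) / 2 = -33.50

-33.50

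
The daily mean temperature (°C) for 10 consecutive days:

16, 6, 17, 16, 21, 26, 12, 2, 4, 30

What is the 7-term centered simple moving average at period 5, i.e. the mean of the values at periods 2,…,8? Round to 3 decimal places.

14.286

Sum of periods 2–8: 6 + 17 + 16 + 21 + 26 + 12 + 2 = 100
Divide by 7: 100 / 7 = 14.286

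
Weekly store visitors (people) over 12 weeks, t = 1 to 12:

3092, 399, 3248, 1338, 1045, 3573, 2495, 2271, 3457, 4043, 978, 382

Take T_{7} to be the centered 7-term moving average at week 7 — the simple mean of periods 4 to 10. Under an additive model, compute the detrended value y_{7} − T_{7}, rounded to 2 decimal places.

Trend T_7 = (1338 + 1045 + 3573 + 2495 + 2271 + 3457 + 4043) / 7 = 18222/7 = 2603.1429
Detrended value: 2495 − 2603.1429 = -108.14

-108.14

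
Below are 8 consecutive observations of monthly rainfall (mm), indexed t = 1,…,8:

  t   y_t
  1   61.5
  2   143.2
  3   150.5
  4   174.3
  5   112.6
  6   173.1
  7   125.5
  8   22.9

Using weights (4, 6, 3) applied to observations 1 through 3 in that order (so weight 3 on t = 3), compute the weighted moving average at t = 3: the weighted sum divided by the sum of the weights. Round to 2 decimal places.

Weighted sum: 4·61.5 + 6·143.2 + 3·150.5 = 246.0 + 859.2 + 451.5 = 1556.7
Weight total: 4 + 6 + 3 = 13
WMA = 1556.7 / 13 = 119.75

119.75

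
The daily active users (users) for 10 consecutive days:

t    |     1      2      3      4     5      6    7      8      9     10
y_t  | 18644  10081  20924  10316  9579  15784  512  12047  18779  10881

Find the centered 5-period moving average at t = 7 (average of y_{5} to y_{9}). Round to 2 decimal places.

11340.20

Sum of periods 5–9: 9579 + 15784 + 512 + 12047 + 18779 = 56701
Divide by 5: 56701 / 5 = 11340.20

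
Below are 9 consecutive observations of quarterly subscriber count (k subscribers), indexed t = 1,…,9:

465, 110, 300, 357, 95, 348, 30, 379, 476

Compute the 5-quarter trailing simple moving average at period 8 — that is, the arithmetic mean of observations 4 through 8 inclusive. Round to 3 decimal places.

Sum of periods 4–8: 357 + 95 + 348 + 30 + 379 = 1209
Divide by 5: 1209 / 5 = 241.800

241.800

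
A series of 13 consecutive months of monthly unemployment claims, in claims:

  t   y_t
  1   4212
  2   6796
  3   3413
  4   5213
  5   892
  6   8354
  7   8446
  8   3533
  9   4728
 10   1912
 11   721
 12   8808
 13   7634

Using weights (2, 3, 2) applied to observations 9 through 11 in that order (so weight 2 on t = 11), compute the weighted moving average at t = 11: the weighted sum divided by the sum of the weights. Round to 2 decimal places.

2376.29

Weighted sum: 2·4728 + 3·1912 + 2·721 = 9456 + 5736 + 1442 = 16634
Weight total: 2 + 3 + 2 = 7
WMA = 16634 / 7 = 2376.29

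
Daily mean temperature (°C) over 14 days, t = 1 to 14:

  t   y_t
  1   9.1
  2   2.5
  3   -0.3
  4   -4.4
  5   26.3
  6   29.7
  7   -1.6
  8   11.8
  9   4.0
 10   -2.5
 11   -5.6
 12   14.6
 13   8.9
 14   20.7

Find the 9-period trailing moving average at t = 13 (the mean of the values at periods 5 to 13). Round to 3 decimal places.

9.511

Sum of periods 5–13: 26.3 + 29.7 + (-1.6) + 11.8 + 4.0 + (-2.5) + (-5.6) + 14.6 + 8.9 = 85.6
Divide by 9: 85.6 / 9 = 9.511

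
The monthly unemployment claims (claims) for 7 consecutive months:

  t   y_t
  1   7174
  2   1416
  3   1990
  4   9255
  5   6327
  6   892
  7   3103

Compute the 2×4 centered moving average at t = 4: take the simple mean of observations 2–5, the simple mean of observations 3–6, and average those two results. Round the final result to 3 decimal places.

Sum over 2–5: 1416 + 1990 + 9255 + 6327 = 18988
Sum over 3–6: 1990 + 9255 + 6327 + 892 = 18464
CMA at t=4 = (18988 + 18464) / (2·4) = 37452 / 8 = 4681.500

4681.500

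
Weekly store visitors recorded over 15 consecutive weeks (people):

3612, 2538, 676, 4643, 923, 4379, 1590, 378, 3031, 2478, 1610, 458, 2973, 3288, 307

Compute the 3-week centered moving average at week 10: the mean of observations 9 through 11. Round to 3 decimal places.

Sum of periods 9–11: 3031 + 2478 + 1610 = 7119
Divide by 3: 7119 / 3 = 2373.000

2373.000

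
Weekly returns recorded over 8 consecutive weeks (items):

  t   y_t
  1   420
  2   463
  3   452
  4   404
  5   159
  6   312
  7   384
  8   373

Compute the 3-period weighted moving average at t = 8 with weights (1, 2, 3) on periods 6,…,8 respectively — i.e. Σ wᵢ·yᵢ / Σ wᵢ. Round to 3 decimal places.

Weighted sum: 1·312 + 2·384 + 3·373 = 312 + 768 + 1119 = 2199
Weight total: 1 + 2 + 3 = 6
WMA = 2199 / 6 = 366.500

366.500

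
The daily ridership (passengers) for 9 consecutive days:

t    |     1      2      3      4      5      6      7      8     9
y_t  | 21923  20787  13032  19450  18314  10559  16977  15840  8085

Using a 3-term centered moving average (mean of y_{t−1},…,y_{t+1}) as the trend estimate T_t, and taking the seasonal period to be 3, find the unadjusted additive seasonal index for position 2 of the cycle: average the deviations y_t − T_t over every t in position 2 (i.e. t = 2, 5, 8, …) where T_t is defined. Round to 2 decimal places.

Season position 2 occurs at t = 2, 5, 8 (where T_t is defined).
t=2: T_2 = 18580.6667; y_2 − T_2 = 20787 − 18580.6667 = 2206.3333
t=5: T_5 = 16107.6667; y_5 − T_5 = 18314 − 16107.6667 = 2206.3333
t=8: T_8 = 13634.0000; y_8 − T_8 = 15840 − 13634.0000 = 2206.0000
Mean deviation: (2206.3333 + 2206.3333 + 2206.0000) / 3 = 2206.22

2206.22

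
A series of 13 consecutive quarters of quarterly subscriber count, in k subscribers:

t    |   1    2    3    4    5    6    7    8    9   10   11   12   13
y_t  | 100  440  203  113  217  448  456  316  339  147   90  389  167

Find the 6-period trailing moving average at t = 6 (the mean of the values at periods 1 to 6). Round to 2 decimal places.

Sum of periods 1–6: 100 + 440 + 203 + 113 + 217 + 448 = 1521
Divide by 6: 1521 / 6 = 253.50

253.50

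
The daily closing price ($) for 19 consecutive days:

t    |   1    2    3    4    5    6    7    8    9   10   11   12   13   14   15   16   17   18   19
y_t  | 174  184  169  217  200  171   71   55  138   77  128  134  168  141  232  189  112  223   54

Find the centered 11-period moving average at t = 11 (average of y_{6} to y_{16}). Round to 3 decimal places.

Sum of periods 6–16: 171 + 71 + 55 + 138 + 77 + 128 + 134 + 168 + 141 + 232 + 189 = 1504
Divide by 11: 1504 / 11 = 136.727

136.727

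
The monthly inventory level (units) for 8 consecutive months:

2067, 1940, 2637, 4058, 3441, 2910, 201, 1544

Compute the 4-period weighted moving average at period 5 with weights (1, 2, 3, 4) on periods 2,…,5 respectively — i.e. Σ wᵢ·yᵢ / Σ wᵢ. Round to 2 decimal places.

Weighted sum: 1·1940 + 2·2637 + 3·4058 + 4·3441 = 1940 + 5274 + 12174 + 13764 = 33152
Weight total: 1 + 2 + 3 + 4 = 10
WMA = 33152 / 10 = 3315.20

3315.20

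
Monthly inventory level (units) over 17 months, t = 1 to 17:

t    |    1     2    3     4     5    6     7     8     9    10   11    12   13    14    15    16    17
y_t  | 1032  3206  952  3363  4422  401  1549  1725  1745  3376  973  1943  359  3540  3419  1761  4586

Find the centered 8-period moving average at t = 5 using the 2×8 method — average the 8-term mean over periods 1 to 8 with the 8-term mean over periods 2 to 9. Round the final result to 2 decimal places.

2125.81

Sum over 1–8: 1032 + 3206 + 952 + 3363 + 4422 + 401 + 1549 + 1725 = 16650
Sum over 2–9: 3206 + 952 + 3363 + 4422 + 401 + 1549 + 1725 + 1745 = 17363
CMA at t=5 = (16650 + 17363) / (2·8) = 34013 / 16 = 2125.81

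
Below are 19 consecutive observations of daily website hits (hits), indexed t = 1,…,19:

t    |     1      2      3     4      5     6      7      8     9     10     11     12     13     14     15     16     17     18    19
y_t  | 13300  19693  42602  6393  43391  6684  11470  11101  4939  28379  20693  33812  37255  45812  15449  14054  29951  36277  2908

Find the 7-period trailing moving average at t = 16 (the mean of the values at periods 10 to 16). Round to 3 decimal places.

27922.000

Sum of periods 10–16: 28379 + 20693 + 33812 + 37255 + 45812 + 15449 + 14054 = 195454
Divide by 7: 195454 / 7 = 27922.000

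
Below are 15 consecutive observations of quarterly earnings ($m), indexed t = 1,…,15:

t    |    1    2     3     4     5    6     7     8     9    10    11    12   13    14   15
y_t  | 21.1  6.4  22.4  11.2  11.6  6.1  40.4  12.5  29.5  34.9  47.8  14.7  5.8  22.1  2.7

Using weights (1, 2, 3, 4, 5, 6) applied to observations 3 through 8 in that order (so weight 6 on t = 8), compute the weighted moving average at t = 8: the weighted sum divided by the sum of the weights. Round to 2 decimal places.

Weighted sum: 1·22.4 + 2·11.2 + 3·11.6 + 4·6.1 + 5·40.4 + 6·12.5 = 22.4 + 22.4 + 34.8 + 24.4 + 202.0 + 75.0 = 381.0
Weight total: 1 + 2 + 3 + 4 + 5 + 6 = 21
WMA = 381.0 / 21 = 18.14

18.14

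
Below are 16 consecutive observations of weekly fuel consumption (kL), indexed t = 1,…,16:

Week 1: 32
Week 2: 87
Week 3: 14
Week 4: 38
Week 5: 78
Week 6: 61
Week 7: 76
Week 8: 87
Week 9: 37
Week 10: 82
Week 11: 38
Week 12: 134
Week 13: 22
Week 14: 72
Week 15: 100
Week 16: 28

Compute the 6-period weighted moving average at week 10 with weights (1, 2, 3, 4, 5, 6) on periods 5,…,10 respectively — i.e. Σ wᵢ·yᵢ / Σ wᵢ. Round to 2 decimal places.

69.19

Weighted sum: 1·78 + 2·61 + 3·76 + 4·87 + 5·37 + 6·82 = 78 + 122 + 228 + 348 + 185 + 492 = 1453
Weight total: 1 + 2 + 3 + 4 + 5 + 6 = 21
WMA = 1453 / 21 = 69.19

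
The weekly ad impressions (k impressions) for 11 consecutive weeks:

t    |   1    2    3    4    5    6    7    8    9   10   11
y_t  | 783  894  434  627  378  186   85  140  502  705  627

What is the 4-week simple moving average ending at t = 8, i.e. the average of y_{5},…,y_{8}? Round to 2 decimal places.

197.25

Sum of periods 5–8: 378 + 186 + 85 + 140 = 789
Divide by 4: 789 / 4 = 197.25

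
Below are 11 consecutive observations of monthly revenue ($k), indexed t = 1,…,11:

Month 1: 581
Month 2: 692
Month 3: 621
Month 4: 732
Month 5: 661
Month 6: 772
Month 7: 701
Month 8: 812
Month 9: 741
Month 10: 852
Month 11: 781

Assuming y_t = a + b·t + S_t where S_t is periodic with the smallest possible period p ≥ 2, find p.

2

First differences y_{t+1} − y_t: 111, -71, 111, -71, 111, -71, …
The difference pattern repeats every 2 terms and not for any smaller step, so p = 2.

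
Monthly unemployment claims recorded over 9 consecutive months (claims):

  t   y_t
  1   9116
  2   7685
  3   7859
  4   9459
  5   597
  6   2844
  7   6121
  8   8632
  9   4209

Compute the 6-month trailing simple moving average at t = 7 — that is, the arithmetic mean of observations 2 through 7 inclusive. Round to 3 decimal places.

Sum of periods 2–7: 7685 + 7859 + 9459 + 597 + 2844 + 6121 = 34565
Divide by 6: 34565 / 6 = 5760.833

5760.833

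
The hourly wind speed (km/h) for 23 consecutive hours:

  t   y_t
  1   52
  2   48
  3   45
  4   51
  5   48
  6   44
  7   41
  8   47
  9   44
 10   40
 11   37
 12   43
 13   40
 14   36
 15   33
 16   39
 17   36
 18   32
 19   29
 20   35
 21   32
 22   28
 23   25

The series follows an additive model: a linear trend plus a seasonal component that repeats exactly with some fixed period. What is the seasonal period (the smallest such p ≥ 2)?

First differences y_{t+1} − y_t: -4, -3, 6, -3, -4, -3, 6, -3, -4, -3, …
The difference pattern repeats every 4 terms and not for any smaller step, so p = 4.

4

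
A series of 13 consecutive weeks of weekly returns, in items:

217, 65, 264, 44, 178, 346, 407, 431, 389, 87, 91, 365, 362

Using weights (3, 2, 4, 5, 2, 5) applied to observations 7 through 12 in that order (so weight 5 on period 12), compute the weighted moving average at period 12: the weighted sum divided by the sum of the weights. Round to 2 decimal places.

289.57

Weighted sum: 3·407 + 2·431 + 4·389 + 5·87 + 2·91 + 5·365 = 1221 + 862 + 1556 + 435 + 182 + 1825 = 6081
Weight total: 3 + 2 + 4 + 5 + 2 + 5 = 21
WMA = 6081 / 21 = 289.57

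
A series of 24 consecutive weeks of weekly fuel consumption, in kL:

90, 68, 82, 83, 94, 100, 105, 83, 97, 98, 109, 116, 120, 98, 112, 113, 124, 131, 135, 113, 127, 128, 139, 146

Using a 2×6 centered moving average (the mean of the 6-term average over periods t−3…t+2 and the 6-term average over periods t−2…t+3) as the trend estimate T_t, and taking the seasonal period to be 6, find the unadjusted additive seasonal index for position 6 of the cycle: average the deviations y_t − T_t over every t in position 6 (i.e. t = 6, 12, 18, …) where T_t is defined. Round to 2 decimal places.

8.14

Season position 6 occurs at t = 6, 12, 18 (where T_t is defined).
t=6: T_6 = 92.4167; y_6 − T_6 = 100 − 92.4167 = 7.5833
t=12: T_12 = 107.5833; y_12 − T_12 = 116 − 107.5833 = 8.4167
t=18: T_18 = 122.5833; y_18 − T_18 = 131 − 122.5833 = 8.4167
Mean deviation: (7.5833 + 8.4167 + 8.4167) / 3 = 8.14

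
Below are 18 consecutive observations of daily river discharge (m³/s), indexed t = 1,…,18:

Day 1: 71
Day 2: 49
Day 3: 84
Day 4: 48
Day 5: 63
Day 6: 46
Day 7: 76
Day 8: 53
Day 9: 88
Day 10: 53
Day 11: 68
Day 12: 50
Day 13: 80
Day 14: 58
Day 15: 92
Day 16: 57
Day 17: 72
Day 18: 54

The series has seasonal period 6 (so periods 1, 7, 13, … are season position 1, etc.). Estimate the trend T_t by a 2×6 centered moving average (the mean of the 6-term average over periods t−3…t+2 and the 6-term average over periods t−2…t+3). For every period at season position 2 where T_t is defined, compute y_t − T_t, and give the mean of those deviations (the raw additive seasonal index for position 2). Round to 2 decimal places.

Season position 2 occurs at t = 8, 14 (where T_t is defined).
t=8: T_8 = 63.5833; y_8 − T_8 = 53 − 63.5833 = -10.5833
t=14: T_14 = 67.8333; y_14 − T_14 = 58 − 67.8333 = -9.8333
Mean deviation: (-10.5833 + -9.8333) / 2 = -10.21

-10.21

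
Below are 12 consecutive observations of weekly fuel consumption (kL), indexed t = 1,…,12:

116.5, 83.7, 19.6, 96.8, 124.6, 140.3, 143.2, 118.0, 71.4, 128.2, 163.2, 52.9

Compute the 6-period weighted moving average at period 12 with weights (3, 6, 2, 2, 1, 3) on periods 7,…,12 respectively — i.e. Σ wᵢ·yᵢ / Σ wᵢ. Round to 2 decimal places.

109.34

Weighted sum: 3·143.2 + 6·118.0 + 2·71.4 + 2·128.2 + 1·163.2 + 3·52.9 = 429.6 + 708.0 + 142.8 + 256.4 + 163.2 + 158.7 = 1858.7
Weight total: 3 + 6 + 2 + 2 + 1 + 3 = 17
WMA = 1858.7 / 17 = 109.34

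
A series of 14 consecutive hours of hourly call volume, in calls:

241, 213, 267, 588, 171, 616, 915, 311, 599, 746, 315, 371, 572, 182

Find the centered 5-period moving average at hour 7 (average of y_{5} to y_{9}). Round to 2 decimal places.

Sum of periods 5–9: 171 + 616 + 915 + 311 + 599 = 2612
Divide by 5: 2612 / 5 = 522.40

522.40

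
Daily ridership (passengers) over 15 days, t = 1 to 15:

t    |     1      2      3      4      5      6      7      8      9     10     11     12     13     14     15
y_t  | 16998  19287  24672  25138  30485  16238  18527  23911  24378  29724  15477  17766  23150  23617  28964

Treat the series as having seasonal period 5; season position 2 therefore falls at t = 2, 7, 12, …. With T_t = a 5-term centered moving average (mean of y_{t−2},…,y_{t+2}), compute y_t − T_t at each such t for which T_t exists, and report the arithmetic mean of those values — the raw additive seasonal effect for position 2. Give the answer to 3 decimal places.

Season position 2 occurs at t = 7, 12 (where T_t is defined).
t=7: T_7 = 22707.80000; y_7 − T_7 = 18527 − 22707.80000 = -4180.80000
t=12: T_12 = 21946.80000; y_12 − T_12 = 17766 − 21946.80000 = -4180.80000
Mean deviation: (-4180.80000 + -4180.80000) / 2 = -4180.800

-4180.800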